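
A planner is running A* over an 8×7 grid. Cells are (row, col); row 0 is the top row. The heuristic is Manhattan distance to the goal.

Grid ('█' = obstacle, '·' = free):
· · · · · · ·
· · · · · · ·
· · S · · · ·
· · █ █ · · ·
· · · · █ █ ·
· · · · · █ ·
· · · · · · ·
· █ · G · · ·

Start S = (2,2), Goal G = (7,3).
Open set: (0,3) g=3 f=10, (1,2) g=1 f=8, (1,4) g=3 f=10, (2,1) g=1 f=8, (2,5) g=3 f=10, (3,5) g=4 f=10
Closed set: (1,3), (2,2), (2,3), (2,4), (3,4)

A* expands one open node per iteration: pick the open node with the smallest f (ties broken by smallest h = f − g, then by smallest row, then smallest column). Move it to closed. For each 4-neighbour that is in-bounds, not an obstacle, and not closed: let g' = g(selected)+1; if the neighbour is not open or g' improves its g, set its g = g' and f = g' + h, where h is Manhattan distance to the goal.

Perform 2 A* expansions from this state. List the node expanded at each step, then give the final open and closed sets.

step 1: expand (1,2) (f=8, h=7) → closed; open now [(0,2) g=2 f=10, (0,3) g=3 f=10, (1,1) g=2 f=10, (1,4) g=3 f=10, (2,1) g=1 f=8, (2,5) g=3 f=10, (3,5) g=4 f=10]
step 2: expand (2,1) (f=8, h=7) → closed; open now [(0,2) g=2 f=10, (0,3) g=3 f=10, (1,1) g=2 f=10, (1,4) g=3 f=10, (2,0) g=2 f=10, (2,5) g=3 f=10, (3,1) g=2 f=8, (3,5) g=4 f=10]

order=[(1,2) → (2,1)]; open=[(0,2) g=2 f=10, (0,3) g=3 f=10, (1,1) g=2 f=10, (1,4) g=3 f=10, (2,0) g=2 f=10, (2,5) g=3 f=10, (3,1) g=2 f=8, (3,5) g=4 f=10]; closed=[(1,2), (1,3), (2,1), (2,2), (2,3), (2,4), (3,4)]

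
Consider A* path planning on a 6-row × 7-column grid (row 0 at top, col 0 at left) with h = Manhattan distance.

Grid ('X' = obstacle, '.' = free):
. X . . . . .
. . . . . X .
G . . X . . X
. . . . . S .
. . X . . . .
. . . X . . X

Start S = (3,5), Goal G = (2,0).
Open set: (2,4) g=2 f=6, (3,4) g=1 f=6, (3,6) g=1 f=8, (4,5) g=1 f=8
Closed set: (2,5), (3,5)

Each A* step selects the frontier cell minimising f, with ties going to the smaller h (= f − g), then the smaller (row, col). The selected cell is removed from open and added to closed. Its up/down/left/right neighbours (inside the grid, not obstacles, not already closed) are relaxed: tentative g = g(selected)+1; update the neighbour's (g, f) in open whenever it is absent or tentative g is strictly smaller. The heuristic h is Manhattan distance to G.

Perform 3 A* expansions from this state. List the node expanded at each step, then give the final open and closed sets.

order=[(2,4) → (3,4) → (3,3)]; open=[(1,4) g=3 f=8, (3,2) g=3 f=6, (3,6) g=1 f=8, (4,3) g=3 f=8, (4,4) g=2 f=8, (4,5) g=1 f=8]; closed=[(2,4), (2,5), (3,3), (3,4), (3,5)]

step 1: expand (2,4) (f=6, h=4) → closed; open now [(1,4) g=3 f=8, (3,4) g=1 f=6, (3,6) g=1 f=8, (4,5) g=1 f=8]
step 2: expand (3,4) (f=6, h=5) → closed; open now [(1,4) g=3 f=8, (3,3) g=2 f=6, (3,6) g=1 f=8, (4,4) g=2 f=8, (4,5) g=1 f=8]
step 3: expand (3,3) (f=6, h=4) → closed; open now [(1,4) g=3 f=8, (3,2) g=3 f=6, (3,6) g=1 f=8, (4,3) g=3 f=8, (4,4) g=2 f=8, (4,5) g=1 f=8]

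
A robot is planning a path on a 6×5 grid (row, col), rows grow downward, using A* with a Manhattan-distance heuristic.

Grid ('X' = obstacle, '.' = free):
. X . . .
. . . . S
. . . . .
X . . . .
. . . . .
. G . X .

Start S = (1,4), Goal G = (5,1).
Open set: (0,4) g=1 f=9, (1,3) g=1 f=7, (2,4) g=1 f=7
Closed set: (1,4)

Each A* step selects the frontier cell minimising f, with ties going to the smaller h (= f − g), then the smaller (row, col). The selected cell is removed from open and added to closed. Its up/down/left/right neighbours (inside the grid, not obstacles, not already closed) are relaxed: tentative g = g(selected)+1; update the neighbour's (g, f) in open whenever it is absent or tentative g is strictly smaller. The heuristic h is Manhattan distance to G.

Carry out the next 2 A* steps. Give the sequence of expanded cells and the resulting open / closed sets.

step 1: expand (1,3) (f=7, h=6) → closed; open now [(0,3) g=2 f=9, (0,4) g=1 f=9, (1,2) g=2 f=7, (2,3) g=2 f=7, (2,4) g=1 f=7]
step 2: expand (1,2) (f=7, h=5) → closed; open now [(0,2) g=3 f=9, (0,3) g=2 f=9, (0,4) g=1 f=9, (1,1) g=3 f=7, (2,2) g=3 f=7, (2,3) g=2 f=7, (2,4) g=1 f=7]

order=[(1,3) → (1,2)]; open=[(0,2) g=3 f=9, (0,3) g=2 f=9, (0,4) g=1 f=9, (1,1) g=3 f=7, (2,2) g=3 f=7, (2,3) g=2 f=7, (2,4) g=1 f=7]; closed=[(1,2), (1,3), (1,4)]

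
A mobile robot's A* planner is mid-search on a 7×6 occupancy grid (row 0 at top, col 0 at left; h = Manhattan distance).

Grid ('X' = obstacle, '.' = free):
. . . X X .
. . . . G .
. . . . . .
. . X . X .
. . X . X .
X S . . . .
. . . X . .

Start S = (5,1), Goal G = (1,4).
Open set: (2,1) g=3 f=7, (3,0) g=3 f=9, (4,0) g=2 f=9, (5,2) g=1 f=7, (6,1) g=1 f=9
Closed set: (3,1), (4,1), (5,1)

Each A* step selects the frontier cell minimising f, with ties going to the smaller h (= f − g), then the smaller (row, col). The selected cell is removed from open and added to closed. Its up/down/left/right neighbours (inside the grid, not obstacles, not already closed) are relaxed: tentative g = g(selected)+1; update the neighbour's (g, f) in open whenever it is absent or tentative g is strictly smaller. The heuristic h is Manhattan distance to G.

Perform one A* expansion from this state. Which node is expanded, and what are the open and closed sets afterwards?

expanded=(2,1); open=[(1,1) g=4 f=7, (2,0) g=4 f=9, (2,2) g=4 f=7, (3,0) g=3 f=9, (4,0) g=2 f=9, (5,2) g=1 f=7, (6,1) g=1 f=9]; closed=[(2,1), (3,1), (4,1), (5,1)]

step 1: expand (2,1) (f=7, h=4) → closed; open now [(1,1) g=4 f=7, (2,0) g=4 f=9, (2,2) g=4 f=7, (3,0) g=3 f=9, (4,0) g=2 f=9, (5,2) g=1 f=7, (6,1) g=1 f=9]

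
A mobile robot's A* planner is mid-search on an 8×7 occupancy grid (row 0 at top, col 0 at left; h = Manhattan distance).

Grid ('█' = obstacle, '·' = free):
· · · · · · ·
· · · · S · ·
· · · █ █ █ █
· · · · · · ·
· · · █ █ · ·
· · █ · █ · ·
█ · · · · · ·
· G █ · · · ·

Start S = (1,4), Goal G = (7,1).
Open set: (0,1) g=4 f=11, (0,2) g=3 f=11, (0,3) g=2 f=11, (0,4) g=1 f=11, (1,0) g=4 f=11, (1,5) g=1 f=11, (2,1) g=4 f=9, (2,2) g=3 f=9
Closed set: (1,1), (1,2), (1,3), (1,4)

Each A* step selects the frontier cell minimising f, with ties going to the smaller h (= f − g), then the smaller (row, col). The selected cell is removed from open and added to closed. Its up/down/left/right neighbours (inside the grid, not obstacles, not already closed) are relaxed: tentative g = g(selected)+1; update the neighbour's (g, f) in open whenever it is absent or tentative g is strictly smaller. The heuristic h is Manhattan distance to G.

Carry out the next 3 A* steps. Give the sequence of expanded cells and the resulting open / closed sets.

step 1: expand (2,1) (f=9, h=5) → closed; open now [(0,1) g=4 f=11, (0,2) g=3 f=11, (0,3) g=2 f=11, (0,4) g=1 f=11, (1,0) g=4 f=11, (1,5) g=1 f=11, (2,0) g=5 f=11, (2,2) g=3 f=9, (3,1) g=5 f=9]
step 2: expand (3,1) (f=9, h=4) → closed; open now [(0,1) g=4 f=11, (0,2) g=3 f=11, (0,3) g=2 f=11, (0,4) g=1 f=11, (1,0) g=4 f=11, (1,5) g=1 f=11, (2,0) g=5 f=11, (2,2) g=3 f=9, (3,0) g=6 f=11, (3,2) g=6 f=11, (4,1) g=6 f=9]
step 3: expand (4,1) (f=9, h=3) → closed; open now [(0,1) g=4 f=11, (0,2) g=3 f=11, (0,3) g=2 f=11, (0,4) g=1 f=11, (1,0) g=4 f=11, (1,5) g=1 f=11, (2,0) g=5 f=11, (2,2) g=3 f=9, (3,0) g=6 f=11, (3,2) g=6 f=11, (4,0) g=7 f=11, (4,2) g=7 f=11, (5,1) g=7 f=9]

order=[(2,1) → (3,1) → (4,1)]; open=[(0,1) g=4 f=11, (0,2) g=3 f=11, (0,3) g=2 f=11, (0,4) g=1 f=11, (1,0) g=4 f=11, (1,5) g=1 f=11, (2,0) g=5 f=11, (2,2) g=3 f=9, (3,0) g=6 f=11, (3,2) g=6 f=11, (4,0) g=7 f=11, (4,2) g=7 f=11, (5,1) g=7 f=9]; closed=[(1,1), (1,2), (1,3), (1,4), (2,1), (3,1), (4,1)]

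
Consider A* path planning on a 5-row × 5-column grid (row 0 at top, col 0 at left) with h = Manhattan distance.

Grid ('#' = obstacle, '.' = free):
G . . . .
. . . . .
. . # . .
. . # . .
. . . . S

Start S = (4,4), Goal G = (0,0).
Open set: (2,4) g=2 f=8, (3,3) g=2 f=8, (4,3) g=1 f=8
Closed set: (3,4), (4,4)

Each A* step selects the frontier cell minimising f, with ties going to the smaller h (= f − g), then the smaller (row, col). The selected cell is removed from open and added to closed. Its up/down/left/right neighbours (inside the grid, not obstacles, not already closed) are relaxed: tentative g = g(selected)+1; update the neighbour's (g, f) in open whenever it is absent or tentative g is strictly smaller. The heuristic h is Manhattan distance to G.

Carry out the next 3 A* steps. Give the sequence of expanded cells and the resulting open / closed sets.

step 1: expand (2,4) (f=8, h=6) → closed; open now [(1,4) g=3 f=8, (2,3) g=3 f=8, (3,3) g=2 f=8, (4,3) g=1 f=8]
step 2: expand (1,4) (f=8, h=5) → closed; open now [(0,4) g=4 f=8, (1,3) g=4 f=8, (2,3) g=3 f=8, (3,3) g=2 f=8, (4,3) g=1 f=8]
step 3: expand (0,4) (f=8, h=4) → closed; open now [(0,3) g=5 f=8, (1,3) g=4 f=8, (2,3) g=3 f=8, (3,3) g=2 f=8, (4,3) g=1 f=8]

order=[(2,4) → (1,4) → (0,4)]; open=[(0,3) g=5 f=8, (1,3) g=4 f=8, (2,3) g=3 f=8, (3,3) g=2 f=8, (4,3) g=1 f=8]; closed=[(0,4), (1,4), (2,4), (3,4), (4,4)]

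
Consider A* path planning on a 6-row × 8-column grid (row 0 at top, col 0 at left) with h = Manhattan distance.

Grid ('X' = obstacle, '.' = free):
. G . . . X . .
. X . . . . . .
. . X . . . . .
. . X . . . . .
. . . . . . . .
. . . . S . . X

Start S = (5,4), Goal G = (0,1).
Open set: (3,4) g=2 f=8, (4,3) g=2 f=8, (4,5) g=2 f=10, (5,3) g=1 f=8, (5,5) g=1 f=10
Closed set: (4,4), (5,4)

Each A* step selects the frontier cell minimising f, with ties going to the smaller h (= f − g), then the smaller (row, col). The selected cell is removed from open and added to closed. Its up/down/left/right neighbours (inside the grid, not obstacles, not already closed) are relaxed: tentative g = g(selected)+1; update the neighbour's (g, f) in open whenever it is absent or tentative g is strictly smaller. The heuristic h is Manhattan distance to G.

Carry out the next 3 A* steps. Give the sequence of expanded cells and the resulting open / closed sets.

step 1: expand (3,4) (f=8, h=6) → closed; open now [(2,4) g=3 f=8, (3,3) g=3 f=8, (3,5) g=3 f=10, (4,3) g=2 f=8, (4,5) g=2 f=10, (5,3) g=1 f=8, (5,5) g=1 f=10]
step 2: expand (2,4) (f=8, h=5) → closed; open now [(1,4) g=4 f=8, (2,3) g=4 f=8, (2,5) g=4 f=10, (3,3) g=3 f=8, (3,5) g=3 f=10, (4,3) g=2 f=8, (4,5) g=2 f=10, (5,3) g=1 f=8, (5,5) g=1 f=10]
step 3: expand (1,4) (f=8, h=4) → closed; open now [(0,4) g=5 f=8, (1,3) g=5 f=8, (1,5) g=5 f=10, (2,3) g=4 f=8, (2,5) g=4 f=10, (3,3) g=3 f=8, (3,5) g=3 f=10, (4,3) g=2 f=8, (4,5) g=2 f=10, (5,3) g=1 f=8, (5,5) g=1 f=10]

order=[(3,4) → (2,4) → (1,4)]; open=[(0,4) g=5 f=8, (1,3) g=5 f=8, (1,5) g=5 f=10, (2,3) g=4 f=8, (2,5) g=4 f=10, (3,3) g=3 f=8, (3,5) g=3 f=10, (4,3) g=2 f=8, (4,5) g=2 f=10, (5,3) g=1 f=8, (5,5) g=1 f=10]; closed=[(1,4), (2,4), (3,4), (4,4), (5,4)]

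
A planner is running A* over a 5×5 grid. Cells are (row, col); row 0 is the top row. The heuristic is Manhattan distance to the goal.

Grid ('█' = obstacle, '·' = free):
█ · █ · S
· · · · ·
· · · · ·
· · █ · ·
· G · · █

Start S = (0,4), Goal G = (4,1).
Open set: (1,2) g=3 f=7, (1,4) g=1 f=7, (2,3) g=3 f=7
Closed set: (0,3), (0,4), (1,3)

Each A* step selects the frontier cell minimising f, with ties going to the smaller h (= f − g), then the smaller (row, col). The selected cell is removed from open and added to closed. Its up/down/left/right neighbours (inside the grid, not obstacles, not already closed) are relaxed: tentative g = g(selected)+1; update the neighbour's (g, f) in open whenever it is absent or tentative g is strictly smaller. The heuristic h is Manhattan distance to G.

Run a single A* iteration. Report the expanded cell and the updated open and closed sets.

step 1: expand (1,2) (f=7, h=4) → closed; open now [(1,1) g=4 f=7, (1,4) g=1 f=7, (2,2) g=4 f=7, (2,3) g=3 f=7]

expanded=(1,2); open=[(1,1) g=4 f=7, (1,4) g=1 f=7, (2,2) g=4 f=7, (2,3) g=3 f=7]; closed=[(0,3), (0,4), (1,2), (1,3)]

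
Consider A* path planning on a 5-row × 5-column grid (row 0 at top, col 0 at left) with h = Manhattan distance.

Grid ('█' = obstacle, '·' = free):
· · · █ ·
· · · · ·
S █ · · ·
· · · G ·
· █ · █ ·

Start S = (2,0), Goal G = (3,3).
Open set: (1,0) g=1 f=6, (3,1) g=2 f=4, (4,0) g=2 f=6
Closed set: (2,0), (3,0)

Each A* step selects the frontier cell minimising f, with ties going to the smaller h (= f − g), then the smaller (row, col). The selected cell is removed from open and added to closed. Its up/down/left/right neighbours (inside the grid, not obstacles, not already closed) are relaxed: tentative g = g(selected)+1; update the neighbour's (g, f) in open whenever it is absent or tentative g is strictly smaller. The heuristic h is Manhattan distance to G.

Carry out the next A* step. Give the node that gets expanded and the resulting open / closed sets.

expanded=(3,1); open=[(1,0) g=1 f=6, (3,2) g=3 f=4, (4,0) g=2 f=6]; closed=[(2,0), (3,0), (3,1)]

step 1: expand (3,1) (f=4, h=2) → closed; open now [(1,0) g=1 f=6, (3,2) g=3 f=4, (4,0) g=2 f=6]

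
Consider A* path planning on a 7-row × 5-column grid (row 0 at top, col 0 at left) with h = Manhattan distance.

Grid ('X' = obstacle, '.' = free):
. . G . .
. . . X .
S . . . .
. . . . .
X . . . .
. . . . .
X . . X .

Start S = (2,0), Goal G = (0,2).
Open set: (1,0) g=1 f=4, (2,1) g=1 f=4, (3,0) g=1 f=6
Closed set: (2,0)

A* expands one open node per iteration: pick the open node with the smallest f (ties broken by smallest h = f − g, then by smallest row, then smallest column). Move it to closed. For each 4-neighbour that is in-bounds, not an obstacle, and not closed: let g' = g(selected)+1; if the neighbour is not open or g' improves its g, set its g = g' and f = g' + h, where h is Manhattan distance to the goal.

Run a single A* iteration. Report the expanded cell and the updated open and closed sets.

step 1: expand (1,0) (f=4, h=3) → closed; open now [(0,0) g=2 f=4, (1,1) g=2 f=4, (2,1) g=1 f=4, (3,0) g=1 f=6]

expanded=(1,0); open=[(0,0) g=2 f=4, (1,1) g=2 f=4, (2,1) g=1 f=4, (3,0) g=1 f=6]; closed=[(1,0), (2,0)]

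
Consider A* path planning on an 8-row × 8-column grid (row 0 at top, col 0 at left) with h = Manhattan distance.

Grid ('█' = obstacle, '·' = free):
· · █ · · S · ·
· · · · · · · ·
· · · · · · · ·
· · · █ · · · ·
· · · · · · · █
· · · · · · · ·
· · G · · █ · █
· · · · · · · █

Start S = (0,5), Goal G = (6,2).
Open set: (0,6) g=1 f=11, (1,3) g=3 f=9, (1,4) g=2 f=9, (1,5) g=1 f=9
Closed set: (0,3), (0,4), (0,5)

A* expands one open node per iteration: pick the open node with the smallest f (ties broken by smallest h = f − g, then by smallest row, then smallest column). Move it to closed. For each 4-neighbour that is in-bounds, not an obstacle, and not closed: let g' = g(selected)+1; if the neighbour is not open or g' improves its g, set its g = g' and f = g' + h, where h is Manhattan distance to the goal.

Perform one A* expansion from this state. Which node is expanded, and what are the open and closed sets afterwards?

expanded=(1,3); open=[(0,6) g=1 f=11, (1,2) g=4 f=9, (1,4) g=2 f=9, (1,5) g=1 f=9, (2,3) g=4 f=9]; closed=[(0,3), (0,4), (0,5), (1,3)]

step 1: expand (1,3) (f=9, h=6) → closed; open now [(0,6) g=1 f=11, (1,2) g=4 f=9, (1,4) g=2 f=9, (1,5) g=1 f=9, (2,3) g=4 f=9]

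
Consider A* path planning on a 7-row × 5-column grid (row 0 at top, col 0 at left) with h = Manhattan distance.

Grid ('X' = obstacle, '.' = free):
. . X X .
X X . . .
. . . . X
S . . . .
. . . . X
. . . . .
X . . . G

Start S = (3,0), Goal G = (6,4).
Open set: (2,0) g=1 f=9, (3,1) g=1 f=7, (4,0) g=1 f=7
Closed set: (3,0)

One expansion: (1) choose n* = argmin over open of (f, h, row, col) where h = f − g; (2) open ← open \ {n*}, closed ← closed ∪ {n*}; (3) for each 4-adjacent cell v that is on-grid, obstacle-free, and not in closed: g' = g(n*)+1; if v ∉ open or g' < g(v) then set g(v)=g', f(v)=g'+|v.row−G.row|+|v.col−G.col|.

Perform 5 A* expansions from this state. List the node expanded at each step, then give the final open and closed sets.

order=[(3,1) → (3,2) → (3,3) → (3,4) → (4,3)]; open=[(2,0) g=1 f=9, (2,1) g=2 f=9, (2,2) g=3 f=9, (2,3) g=4 f=9, (4,0) g=1 f=7, (4,1) g=2 f=7, (4,2) g=3 f=7, (5,3) g=5 f=7]; closed=[(3,0), (3,1), (3,2), (3,3), (3,4), (4,3)]

step 1: expand (3,1) (f=7, h=6) → closed; open now [(2,0) g=1 f=9, (2,1) g=2 f=9, (3,2) g=2 f=7, (4,0) g=1 f=7, (4,1) g=2 f=7]
step 2: expand (3,2) (f=7, h=5) → closed; open now [(2,0) g=1 f=9, (2,1) g=2 f=9, (2,2) g=3 f=9, (3,3) g=3 f=7, (4,0) g=1 f=7, (4,1) g=2 f=7, (4,2) g=3 f=7]
step 3: expand (3,3) (f=7, h=4) → closed; open now [(2,0) g=1 f=9, (2,1) g=2 f=9, (2,2) g=3 f=9, (2,3) g=4 f=9, (3,4) g=4 f=7, (4,0) g=1 f=7, (4,1) g=2 f=7, (4,2) g=3 f=7, (4,3) g=4 f=7]
step 4: expand (3,4) (f=7, h=3) → closed; open now [(2,0) g=1 f=9, (2,1) g=2 f=9, (2,2) g=3 f=9, (2,3) g=4 f=9, (4,0) g=1 f=7, (4,1) g=2 f=7, (4,2) g=3 f=7, (4,3) g=4 f=7]
step 5: expand (4,3) (f=7, h=3) → closed; open now [(2,0) g=1 f=9, (2,1) g=2 f=9, (2,2) g=3 f=9, (2,3) g=4 f=9, (4,0) g=1 f=7, (4,1) g=2 f=7, (4,2) g=3 f=7, (5,3) g=5 f=7]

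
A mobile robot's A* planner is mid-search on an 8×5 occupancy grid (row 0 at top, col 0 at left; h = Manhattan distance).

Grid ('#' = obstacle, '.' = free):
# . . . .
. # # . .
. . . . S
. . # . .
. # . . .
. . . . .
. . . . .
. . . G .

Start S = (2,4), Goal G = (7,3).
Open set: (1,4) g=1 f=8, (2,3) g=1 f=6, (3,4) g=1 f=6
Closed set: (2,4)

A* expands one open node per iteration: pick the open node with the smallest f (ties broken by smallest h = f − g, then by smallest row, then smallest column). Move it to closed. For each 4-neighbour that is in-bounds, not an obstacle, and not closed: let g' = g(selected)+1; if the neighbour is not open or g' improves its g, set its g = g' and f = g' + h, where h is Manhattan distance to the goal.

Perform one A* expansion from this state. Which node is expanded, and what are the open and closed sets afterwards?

step 1: expand (2,3) (f=6, h=5) → closed; open now [(1,3) g=2 f=8, (1,4) g=1 f=8, (2,2) g=2 f=8, (3,3) g=2 f=6, (3,4) g=1 f=6]

expanded=(2,3); open=[(1,3) g=2 f=8, (1,4) g=1 f=8, (2,2) g=2 f=8, (3,3) g=2 f=6, (3,4) g=1 f=6]; closed=[(2,3), (2,4)]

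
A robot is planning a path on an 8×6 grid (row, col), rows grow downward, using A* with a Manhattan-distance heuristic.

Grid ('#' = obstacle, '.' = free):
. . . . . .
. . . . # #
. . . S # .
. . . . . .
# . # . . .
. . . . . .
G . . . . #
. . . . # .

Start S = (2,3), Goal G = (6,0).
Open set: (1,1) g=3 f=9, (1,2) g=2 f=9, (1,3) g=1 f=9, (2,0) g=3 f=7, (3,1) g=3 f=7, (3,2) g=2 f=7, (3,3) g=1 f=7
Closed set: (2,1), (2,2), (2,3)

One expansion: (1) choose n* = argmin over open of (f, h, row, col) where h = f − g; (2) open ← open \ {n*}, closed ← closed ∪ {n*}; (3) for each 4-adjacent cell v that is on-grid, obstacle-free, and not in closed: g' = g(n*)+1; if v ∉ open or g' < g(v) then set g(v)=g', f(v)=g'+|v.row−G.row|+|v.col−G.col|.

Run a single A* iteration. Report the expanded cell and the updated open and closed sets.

expanded=(2,0); open=[(1,0) g=4 f=9, (1,1) g=3 f=9, (1,2) g=2 f=9, (1,3) g=1 f=9, (3,0) g=4 f=7, (3,1) g=3 f=7, (3,2) g=2 f=7, (3,3) g=1 f=7]; closed=[(2,0), (2,1), (2,2), (2,3)]

step 1: expand (2,0) (f=7, h=4) → closed; open now [(1,0) g=4 f=9, (1,1) g=3 f=9, (1,2) g=2 f=9, (1,3) g=1 f=9, (3,0) g=4 f=7, (3,1) g=3 f=7, (3,2) g=2 f=7, (3,3) g=1 f=7]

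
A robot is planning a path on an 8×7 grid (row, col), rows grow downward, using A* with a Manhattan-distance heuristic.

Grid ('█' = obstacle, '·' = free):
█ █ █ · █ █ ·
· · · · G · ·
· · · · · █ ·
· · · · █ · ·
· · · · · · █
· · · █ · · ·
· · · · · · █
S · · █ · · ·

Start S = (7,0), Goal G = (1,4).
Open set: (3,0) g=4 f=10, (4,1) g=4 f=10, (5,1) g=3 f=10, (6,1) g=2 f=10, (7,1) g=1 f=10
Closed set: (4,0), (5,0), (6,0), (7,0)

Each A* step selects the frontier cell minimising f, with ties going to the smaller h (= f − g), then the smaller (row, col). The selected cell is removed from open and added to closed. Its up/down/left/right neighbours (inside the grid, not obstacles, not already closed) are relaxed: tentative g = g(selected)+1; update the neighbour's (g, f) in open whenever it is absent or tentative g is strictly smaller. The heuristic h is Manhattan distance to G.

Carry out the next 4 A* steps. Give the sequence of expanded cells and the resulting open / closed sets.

step 1: expand (3,0) (f=10, h=6) → closed; open now [(2,0) g=5 f=10, (3,1) g=5 f=10, (4,1) g=4 f=10, (5,1) g=3 f=10, (6,1) g=2 f=10, (7,1) g=1 f=10]
step 2: expand (2,0) (f=10, h=5) → closed; open now [(1,0) g=6 f=10, (2,1) g=6 f=10, (3,1) g=5 f=10, (4,1) g=4 f=10, (5,1) g=3 f=10, (6,1) g=2 f=10, (7,1) g=1 f=10]
step 3: expand (1,0) (f=10, h=4) → closed; open now [(1,1) g=7 f=10, (2,1) g=6 f=10, (3,1) g=5 f=10, (4,1) g=4 f=10, (5,1) g=3 f=10, (6,1) g=2 f=10, (7,1) g=1 f=10]
step 4: expand (1,1) (f=10, h=3) → closed; open now [(1,2) g=8 f=10, (2,1) g=6 f=10, (3,1) g=5 f=10, (4,1) g=4 f=10, (5,1) g=3 f=10, (6,1) g=2 f=10, (7,1) g=1 f=10]

order=[(3,0) → (2,0) → (1,0) → (1,1)]; open=[(1,2) g=8 f=10, (2,1) g=6 f=10, (3,1) g=5 f=10, (4,1) g=4 f=10, (5,1) g=3 f=10, (6,1) g=2 f=10, (7,1) g=1 f=10]; closed=[(1,0), (1,1), (2,0), (3,0), (4,0), (5,0), (6,0), (7,0)]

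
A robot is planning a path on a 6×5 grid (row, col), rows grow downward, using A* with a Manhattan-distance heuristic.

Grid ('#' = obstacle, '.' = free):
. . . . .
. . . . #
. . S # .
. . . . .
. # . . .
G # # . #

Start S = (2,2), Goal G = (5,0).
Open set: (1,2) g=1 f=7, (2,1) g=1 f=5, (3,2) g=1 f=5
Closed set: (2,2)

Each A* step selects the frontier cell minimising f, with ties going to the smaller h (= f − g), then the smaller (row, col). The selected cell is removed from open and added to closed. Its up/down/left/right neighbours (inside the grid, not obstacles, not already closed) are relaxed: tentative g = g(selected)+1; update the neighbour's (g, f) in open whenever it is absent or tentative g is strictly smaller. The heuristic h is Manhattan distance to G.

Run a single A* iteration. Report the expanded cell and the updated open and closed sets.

expanded=(2,1); open=[(1,1) g=2 f=7, (1,2) g=1 f=7, (2,0) g=2 f=5, (3,1) g=2 f=5, (3,2) g=1 f=5]; closed=[(2,1), (2,2)]

step 1: expand (2,1) (f=5, h=4) → closed; open now [(1,1) g=2 f=7, (1,2) g=1 f=7, (2,0) g=2 f=5, (3,1) g=2 f=5, (3,2) g=1 f=5]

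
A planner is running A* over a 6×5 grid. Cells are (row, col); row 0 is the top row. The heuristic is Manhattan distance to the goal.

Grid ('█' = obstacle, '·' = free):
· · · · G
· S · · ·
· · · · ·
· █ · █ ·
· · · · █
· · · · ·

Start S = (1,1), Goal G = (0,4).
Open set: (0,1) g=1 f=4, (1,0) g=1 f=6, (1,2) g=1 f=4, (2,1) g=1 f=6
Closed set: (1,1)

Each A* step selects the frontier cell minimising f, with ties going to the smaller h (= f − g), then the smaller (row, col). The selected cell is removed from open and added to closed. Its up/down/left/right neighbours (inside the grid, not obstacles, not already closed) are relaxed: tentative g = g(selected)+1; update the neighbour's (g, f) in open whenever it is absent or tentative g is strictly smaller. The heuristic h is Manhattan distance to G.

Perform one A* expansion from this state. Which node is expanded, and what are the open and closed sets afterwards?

expanded=(0,1); open=[(0,0) g=2 f=6, (0,2) g=2 f=4, (1,0) g=1 f=6, (1,2) g=1 f=4, (2,1) g=1 f=6]; closed=[(0,1), (1,1)]

step 1: expand (0,1) (f=4, h=3) → closed; open now [(0,0) g=2 f=6, (0,2) g=2 f=4, (1,0) g=1 f=6, (1,2) g=1 f=4, (2,1) g=1 f=6]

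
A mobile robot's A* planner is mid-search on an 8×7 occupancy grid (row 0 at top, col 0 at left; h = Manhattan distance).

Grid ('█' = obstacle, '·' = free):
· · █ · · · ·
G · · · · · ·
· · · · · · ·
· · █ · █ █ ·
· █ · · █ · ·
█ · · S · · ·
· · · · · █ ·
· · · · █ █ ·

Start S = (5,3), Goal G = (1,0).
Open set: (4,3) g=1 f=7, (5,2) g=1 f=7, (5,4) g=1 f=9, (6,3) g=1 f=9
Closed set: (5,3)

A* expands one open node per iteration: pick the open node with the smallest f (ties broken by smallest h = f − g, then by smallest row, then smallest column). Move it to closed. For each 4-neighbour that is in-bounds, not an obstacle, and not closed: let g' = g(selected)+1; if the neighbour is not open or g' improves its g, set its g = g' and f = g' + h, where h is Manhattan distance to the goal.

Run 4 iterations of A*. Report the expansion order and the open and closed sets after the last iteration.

order=[(4,3) → (3,3) → (2,3) → (1,3)]; open=[(0,3) g=5 f=9, (1,2) g=5 f=7, (1,4) g=5 f=9, (2,2) g=4 f=7, (2,4) g=4 f=9, (4,2) g=2 f=7, (5,2) g=1 f=7, (5,4) g=1 f=9, (6,3) g=1 f=9]; closed=[(1,3), (2,3), (3,3), (4,3), (5,3)]

step 1: expand (4,3) (f=7, h=6) → closed; open now [(3,3) g=2 f=7, (4,2) g=2 f=7, (5,2) g=1 f=7, (5,4) g=1 f=9, (6,3) g=1 f=9]
step 2: expand (3,3) (f=7, h=5) → closed; open now [(2,3) g=3 f=7, (4,2) g=2 f=7, (5,2) g=1 f=7, (5,4) g=1 f=9, (6,3) g=1 f=9]
step 3: expand (2,3) (f=7, h=4) → closed; open now [(1,3) g=4 f=7, (2,2) g=4 f=7, (2,4) g=4 f=9, (4,2) g=2 f=7, (5,2) g=1 f=7, (5,4) g=1 f=9, (6,3) g=1 f=9]
step 4: expand (1,3) (f=7, h=3) → closed; open now [(0,3) g=5 f=9, (1,2) g=5 f=7, (1,4) g=5 f=9, (2,2) g=4 f=7, (2,4) g=4 f=9, (4,2) g=2 f=7, (5,2) g=1 f=7, (5,4) g=1 f=9, (6,3) g=1 f=9]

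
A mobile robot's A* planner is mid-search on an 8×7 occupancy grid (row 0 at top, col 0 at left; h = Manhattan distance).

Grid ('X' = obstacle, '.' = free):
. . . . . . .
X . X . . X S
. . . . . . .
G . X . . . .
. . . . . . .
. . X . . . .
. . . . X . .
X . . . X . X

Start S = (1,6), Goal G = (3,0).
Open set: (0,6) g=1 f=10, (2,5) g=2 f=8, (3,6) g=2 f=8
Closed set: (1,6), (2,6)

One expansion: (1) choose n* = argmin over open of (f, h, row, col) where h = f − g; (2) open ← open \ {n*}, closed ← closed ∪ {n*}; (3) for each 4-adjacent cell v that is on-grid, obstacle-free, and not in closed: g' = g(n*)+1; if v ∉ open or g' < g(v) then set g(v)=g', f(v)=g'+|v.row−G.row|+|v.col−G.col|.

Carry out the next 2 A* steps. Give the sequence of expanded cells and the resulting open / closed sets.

order=[(2,5) → (2,4)]; open=[(0,6) g=1 f=10, (1,4) g=4 f=10, (2,3) g=4 f=8, (3,4) g=4 f=8, (3,5) g=3 f=8, (3,6) g=2 f=8]; closed=[(1,6), (2,4), (2,5), (2,6)]

step 1: expand (2,5) (f=8, h=6) → closed; open now [(0,6) g=1 f=10, (2,4) g=3 f=8, (3,5) g=3 f=8, (3,6) g=2 f=8]
step 2: expand (2,4) (f=8, h=5) → closed; open now [(0,6) g=1 f=10, (1,4) g=4 f=10, (2,3) g=4 f=8, (3,4) g=4 f=8, (3,5) g=3 f=8, (3,6) g=2 f=8]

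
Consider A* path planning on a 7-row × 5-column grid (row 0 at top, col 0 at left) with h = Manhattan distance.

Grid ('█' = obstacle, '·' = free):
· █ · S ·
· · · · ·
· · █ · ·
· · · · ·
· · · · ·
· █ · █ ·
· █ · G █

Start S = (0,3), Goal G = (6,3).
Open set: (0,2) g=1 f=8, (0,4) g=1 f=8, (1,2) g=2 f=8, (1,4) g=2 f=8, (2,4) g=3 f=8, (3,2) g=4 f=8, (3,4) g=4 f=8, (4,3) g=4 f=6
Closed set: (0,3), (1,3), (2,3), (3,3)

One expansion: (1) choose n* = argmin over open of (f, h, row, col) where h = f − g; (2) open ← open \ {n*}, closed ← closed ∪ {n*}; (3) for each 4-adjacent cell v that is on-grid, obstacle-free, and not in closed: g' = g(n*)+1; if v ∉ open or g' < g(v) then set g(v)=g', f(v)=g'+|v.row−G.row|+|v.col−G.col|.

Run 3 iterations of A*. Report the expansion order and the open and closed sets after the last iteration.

order=[(4,3) → (4,2) → (5,2)]; open=[(0,2) g=1 f=8, (0,4) g=1 f=8, (1,2) g=2 f=8, (1,4) g=2 f=8, (2,4) g=3 f=8, (3,2) g=4 f=8, (3,4) g=4 f=8, (4,1) g=6 f=10, (4,4) g=5 f=8, (6,2) g=7 f=8]; closed=[(0,3), (1,3), (2,3), (3,3), (4,2), (4,3), (5,2)]

step 1: expand (4,3) (f=6, h=2) → closed; open now [(0,2) g=1 f=8, (0,4) g=1 f=8, (1,2) g=2 f=8, (1,4) g=2 f=8, (2,4) g=3 f=8, (3,2) g=4 f=8, (3,4) g=4 f=8, (4,2) g=5 f=8, (4,4) g=5 f=8]
step 2: expand (4,2) (f=8, h=3) → closed; open now [(0,2) g=1 f=8, (0,4) g=1 f=8, (1,2) g=2 f=8, (1,4) g=2 f=8, (2,4) g=3 f=8, (3,2) g=4 f=8, (3,4) g=4 f=8, (4,1) g=6 f=10, (4,4) g=5 f=8, (5,2) g=6 f=8]
step 3: expand (5,2) (f=8, h=2) → closed; open now [(0,2) g=1 f=8, (0,4) g=1 f=8, (1,2) g=2 f=8, (1,4) g=2 f=8, (2,4) g=3 f=8, (3,2) g=4 f=8, (3,4) g=4 f=8, (4,1) g=6 f=10, (4,4) g=5 f=8, (6,2) g=7 f=8]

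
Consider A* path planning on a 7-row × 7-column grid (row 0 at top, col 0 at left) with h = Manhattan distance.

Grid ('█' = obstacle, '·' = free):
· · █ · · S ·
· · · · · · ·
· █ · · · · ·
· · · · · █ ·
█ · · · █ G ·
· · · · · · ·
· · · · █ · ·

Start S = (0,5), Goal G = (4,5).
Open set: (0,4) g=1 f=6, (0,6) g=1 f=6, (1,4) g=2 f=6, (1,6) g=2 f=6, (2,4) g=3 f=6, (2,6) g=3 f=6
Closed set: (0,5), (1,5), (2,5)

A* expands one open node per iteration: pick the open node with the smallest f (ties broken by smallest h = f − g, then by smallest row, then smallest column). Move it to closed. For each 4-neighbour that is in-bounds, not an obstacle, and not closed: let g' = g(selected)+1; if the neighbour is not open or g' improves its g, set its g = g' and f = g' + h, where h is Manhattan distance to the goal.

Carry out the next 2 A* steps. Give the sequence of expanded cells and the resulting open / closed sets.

order=[(2,4) → (3,4)]; open=[(0,4) g=1 f=6, (0,6) g=1 f=6, (1,4) g=2 f=6, (1,6) g=2 f=6, (2,3) g=4 f=8, (2,6) g=3 f=6, (3,3) g=5 f=8]; closed=[(0,5), (1,5), (2,4), (2,5), (3,4)]

step 1: expand (2,4) (f=6, h=3) → closed; open now [(0,4) g=1 f=6, (0,6) g=1 f=6, (1,4) g=2 f=6, (1,6) g=2 f=6, (2,3) g=4 f=8, (2,6) g=3 f=6, (3,4) g=4 f=6]
step 2: expand (3,4) (f=6, h=2) → closed; open now [(0,4) g=1 f=6, (0,6) g=1 f=6, (1,4) g=2 f=6, (1,6) g=2 f=6, (2,3) g=4 f=8, (2,6) g=3 f=6, (3,3) g=5 f=8]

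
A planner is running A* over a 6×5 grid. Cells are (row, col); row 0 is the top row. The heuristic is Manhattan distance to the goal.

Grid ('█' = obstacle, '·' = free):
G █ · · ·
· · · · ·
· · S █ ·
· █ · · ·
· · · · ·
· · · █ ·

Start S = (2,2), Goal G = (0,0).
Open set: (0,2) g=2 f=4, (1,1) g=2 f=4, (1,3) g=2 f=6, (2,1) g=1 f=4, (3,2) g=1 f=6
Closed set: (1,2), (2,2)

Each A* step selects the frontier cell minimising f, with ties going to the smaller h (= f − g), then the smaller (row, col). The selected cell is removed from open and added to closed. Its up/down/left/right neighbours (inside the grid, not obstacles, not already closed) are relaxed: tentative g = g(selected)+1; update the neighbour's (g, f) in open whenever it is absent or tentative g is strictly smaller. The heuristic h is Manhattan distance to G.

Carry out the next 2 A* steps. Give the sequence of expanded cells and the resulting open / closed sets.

step 1: expand (0,2) (f=4, h=2) → closed; open now [(0,3) g=3 f=6, (1,1) g=2 f=4, (1,3) g=2 f=6, (2,1) g=1 f=4, (3,2) g=1 f=6]
step 2: expand (1,1) (f=4, h=2) → closed; open now [(0,3) g=3 f=6, (1,0) g=3 f=4, (1,3) g=2 f=6, (2,1) g=1 f=4, (3,2) g=1 f=6]

order=[(0,2) → (1,1)]; open=[(0,3) g=3 f=6, (1,0) g=3 f=4, (1,3) g=2 f=6, (2,1) g=1 f=4, (3,2) g=1 f=6]; closed=[(0,2), (1,1), (1,2), (2,2)]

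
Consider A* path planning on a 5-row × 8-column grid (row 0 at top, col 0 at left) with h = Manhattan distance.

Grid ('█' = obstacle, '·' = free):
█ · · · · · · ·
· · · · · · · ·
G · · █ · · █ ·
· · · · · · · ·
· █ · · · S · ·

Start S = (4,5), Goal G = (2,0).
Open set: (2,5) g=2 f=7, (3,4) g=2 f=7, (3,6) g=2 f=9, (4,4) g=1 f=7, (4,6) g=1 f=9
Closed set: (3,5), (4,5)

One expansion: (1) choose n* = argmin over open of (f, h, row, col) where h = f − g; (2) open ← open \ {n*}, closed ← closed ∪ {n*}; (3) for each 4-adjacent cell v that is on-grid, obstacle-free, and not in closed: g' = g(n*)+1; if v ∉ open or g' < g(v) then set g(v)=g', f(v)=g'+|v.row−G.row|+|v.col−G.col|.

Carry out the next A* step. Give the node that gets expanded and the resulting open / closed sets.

expanded=(2,5); open=[(1,5) g=3 f=9, (2,4) g=3 f=7, (3,4) g=2 f=7, (3,6) g=2 f=9, (4,4) g=1 f=7, (4,6) g=1 f=9]; closed=[(2,5), (3,5), (4,5)]

step 1: expand (2,5) (f=7, h=5) → closed; open now [(1,5) g=3 f=9, (2,4) g=3 f=7, (3,4) g=2 f=7, (3,6) g=2 f=9, (4,4) g=1 f=7, (4,6) g=1 f=9]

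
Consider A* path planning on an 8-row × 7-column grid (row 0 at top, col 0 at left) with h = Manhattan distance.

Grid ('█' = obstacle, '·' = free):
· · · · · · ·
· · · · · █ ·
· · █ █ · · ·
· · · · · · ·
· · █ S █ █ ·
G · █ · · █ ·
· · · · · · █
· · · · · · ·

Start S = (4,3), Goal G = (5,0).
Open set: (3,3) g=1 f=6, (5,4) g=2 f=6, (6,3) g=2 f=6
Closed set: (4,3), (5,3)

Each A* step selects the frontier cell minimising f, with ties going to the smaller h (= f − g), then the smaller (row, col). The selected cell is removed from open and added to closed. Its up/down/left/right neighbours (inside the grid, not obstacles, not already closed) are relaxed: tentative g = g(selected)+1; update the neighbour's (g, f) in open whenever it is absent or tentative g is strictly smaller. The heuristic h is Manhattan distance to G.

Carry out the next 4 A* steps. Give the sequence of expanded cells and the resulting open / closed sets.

step 1: expand (5,4) (f=6, h=4) → closed; open now [(3,3) g=1 f=6, (6,3) g=2 f=6, (6,4) g=3 f=8]
step 2: expand (6,3) (f=6, h=4) → closed; open now [(3,3) g=1 f=6, (6,2) g=3 f=6, (6,4) g=3 f=8, (7,3) g=3 f=8]
step 3: expand (6,2) (f=6, h=3) → closed; open now [(3,3) g=1 f=6, (6,1) g=4 f=6, (6,4) g=3 f=8, (7,2) g=4 f=8, (7,3) g=3 f=8]
step 4: expand (6,1) (f=6, h=2) → closed; open now [(3,3) g=1 f=6, (5,1) g=5 f=6, (6,0) g=5 f=6, (6,4) g=3 f=8, (7,1) g=5 f=8, (7,2) g=4 f=8, (7,3) g=3 f=8]

order=[(5,4) → (6,3) → (6,2) → (6,1)]; open=[(3,3) g=1 f=6, (5,1) g=5 f=6, (6,0) g=5 f=6, (6,4) g=3 f=8, (7,1) g=5 f=8, (7,2) g=4 f=8, (7,3) g=3 f=8]; closed=[(4,3), (5,3), (5,4), (6,1), (6,2), (6,3)]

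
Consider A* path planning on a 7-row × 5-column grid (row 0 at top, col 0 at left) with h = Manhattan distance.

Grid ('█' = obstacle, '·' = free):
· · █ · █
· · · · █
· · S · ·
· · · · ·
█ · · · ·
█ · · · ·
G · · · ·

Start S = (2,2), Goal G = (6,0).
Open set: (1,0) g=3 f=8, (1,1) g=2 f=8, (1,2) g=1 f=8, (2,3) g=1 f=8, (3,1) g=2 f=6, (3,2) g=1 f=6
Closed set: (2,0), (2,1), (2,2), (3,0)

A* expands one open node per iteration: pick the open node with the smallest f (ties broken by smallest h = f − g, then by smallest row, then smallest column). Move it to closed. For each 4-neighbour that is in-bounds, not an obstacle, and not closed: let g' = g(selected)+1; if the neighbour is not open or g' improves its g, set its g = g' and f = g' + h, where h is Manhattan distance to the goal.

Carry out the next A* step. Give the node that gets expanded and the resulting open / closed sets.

expanded=(3,1); open=[(1,0) g=3 f=8, (1,1) g=2 f=8, (1,2) g=1 f=8, (2,3) g=1 f=8, (3,2) g=1 f=6, (4,1) g=3 f=6]; closed=[(2,0), (2,1), (2,2), (3,0), (3,1)]

step 1: expand (3,1) (f=6, h=4) → closed; open now [(1,0) g=3 f=8, (1,1) g=2 f=8, (1,2) g=1 f=8, (2,3) g=1 f=8, (3,2) g=1 f=6, (4,1) g=3 f=6]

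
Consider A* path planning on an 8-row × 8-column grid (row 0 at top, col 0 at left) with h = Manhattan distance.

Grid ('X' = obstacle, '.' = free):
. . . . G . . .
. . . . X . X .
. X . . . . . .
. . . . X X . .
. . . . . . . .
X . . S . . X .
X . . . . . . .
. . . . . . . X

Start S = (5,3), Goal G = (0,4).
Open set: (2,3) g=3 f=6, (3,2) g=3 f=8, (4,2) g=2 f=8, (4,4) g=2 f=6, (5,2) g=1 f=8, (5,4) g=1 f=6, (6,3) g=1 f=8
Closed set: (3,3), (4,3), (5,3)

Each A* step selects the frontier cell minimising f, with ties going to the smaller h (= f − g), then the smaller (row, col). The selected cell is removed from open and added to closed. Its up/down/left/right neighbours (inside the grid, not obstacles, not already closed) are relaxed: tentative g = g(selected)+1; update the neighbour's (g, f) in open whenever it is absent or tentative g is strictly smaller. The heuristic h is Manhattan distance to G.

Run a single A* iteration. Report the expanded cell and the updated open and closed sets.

step 1: expand (2,3) (f=6, h=3) → closed; open now [(1,3) g=4 f=6, (2,2) g=4 f=8, (2,4) g=4 f=6, (3,2) g=3 f=8, (4,2) g=2 f=8, (4,4) g=2 f=6, (5,2) g=1 f=8, (5,4) g=1 f=6, (6,3) g=1 f=8]

expanded=(2,3); open=[(1,3) g=4 f=6, (2,2) g=4 f=8, (2,4) g=4 f=6, (3,2) g=3 f=8, (4,2) g=2 f=8, (4,4) g=2 f=6, (5,2) g=1 f=8, (5,4) g=1 f=6, (6,3) g=1 f=8]; closed=[(2,3), (3,3), (4,3), (5,3)]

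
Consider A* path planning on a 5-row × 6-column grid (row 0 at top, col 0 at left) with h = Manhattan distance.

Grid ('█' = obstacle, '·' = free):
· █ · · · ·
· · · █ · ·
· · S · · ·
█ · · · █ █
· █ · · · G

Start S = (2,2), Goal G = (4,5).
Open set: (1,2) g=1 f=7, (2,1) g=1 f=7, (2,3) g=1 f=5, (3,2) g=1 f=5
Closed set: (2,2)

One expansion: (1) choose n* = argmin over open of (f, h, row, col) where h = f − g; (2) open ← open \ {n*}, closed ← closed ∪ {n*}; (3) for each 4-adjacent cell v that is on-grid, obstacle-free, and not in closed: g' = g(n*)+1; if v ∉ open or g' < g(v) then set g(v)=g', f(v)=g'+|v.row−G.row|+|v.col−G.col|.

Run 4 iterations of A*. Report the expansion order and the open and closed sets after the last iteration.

step 1: expand (2,3) (f=5, h=4) → closed; open now [(1,2) g=1 f=7, (2,1) g=1 f=7, (2,4) g=2 f=5, (3,2) g=1 f=5, (3,3) g=2 f=5]
step 2: expand (2,4) (f=5, h=3) → closed; open now [(1,2) g=1 f=7, (1,4) g=3 f=7, (2,1) g=1 f=7, (2,5) g=3 f=5, (3,2) g=1 f=5, (3,3) g=2 f=5]
step 3: expand (2,5) (f=5, h=2) → closed; open now [(1,2) g=1 f=7, (1,4) g=3 f=7, (1,5) g=4 f=7, (2,1) g=1 f=7, (3,2) g=1 f=5, (3,3) g=2 f=5]
step 4: expand (3,3) (f=5, h=3) → closed; open now [(1,2) g=1 f=7, (1,4) g=3 f=7, (1,5) g=4 f=7, (2,1) g=1 f=7, (3,2) g=1 f=5, (4,3) g=3 f=5]

order=[(2,3) → (2,4) → (2,5) → (3,3)]; open=[(1,2) g=1 f=7, (1,4) g=3 f=7, (1,5) g=4 f=7, (2,1) g=1 f=7, (3,2) g=1 f=5, (4,3) g=3 f=5]; closed=[(2,2), (2,3), (2,4), (2,5), (3,3)]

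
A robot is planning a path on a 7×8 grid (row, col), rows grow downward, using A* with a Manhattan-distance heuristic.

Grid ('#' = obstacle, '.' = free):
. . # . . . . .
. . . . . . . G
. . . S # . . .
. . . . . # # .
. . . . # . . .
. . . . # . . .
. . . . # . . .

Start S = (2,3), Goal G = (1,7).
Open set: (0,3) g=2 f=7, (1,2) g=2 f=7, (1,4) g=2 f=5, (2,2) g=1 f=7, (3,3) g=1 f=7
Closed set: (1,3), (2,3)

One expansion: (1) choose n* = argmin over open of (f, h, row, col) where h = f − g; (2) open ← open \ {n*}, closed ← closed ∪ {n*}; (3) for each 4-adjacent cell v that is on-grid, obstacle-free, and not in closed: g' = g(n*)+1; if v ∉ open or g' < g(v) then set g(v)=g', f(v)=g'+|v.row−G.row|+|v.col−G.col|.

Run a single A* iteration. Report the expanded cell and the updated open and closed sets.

step 1: expand (1,4) (f=5, h=3) → closed; open now [(0,3) g=2 f=7, (0,4) g=3 f=7, (1,2) g=2 f=7, (1,5) g=3 f=5, (2,2) g=1 f=7, (3,3) g=1 f=7]

expanded=(1,4); open=[(0,3) g=2 f=7, (0,4) g=3 f=7, (1,2) g=2 f=7, (1,5) g=3 f=5, (2,2) g=1 f=7, (3,3) g=1 f=7]; closed=[(1,3), (1,4), (2,3)]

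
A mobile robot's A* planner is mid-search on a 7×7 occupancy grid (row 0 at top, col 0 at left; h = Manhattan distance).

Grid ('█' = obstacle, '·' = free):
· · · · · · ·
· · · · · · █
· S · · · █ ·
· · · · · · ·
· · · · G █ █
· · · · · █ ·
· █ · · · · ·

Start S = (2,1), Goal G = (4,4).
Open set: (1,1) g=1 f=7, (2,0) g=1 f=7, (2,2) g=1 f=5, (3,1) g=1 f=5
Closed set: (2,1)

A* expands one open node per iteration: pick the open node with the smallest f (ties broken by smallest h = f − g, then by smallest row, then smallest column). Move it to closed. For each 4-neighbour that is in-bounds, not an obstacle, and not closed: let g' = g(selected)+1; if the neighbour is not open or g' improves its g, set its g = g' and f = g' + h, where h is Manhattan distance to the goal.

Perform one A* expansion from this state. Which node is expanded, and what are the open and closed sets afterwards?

expanded=(2,2); open=[(1,1) g=1 f=7, (1,2) g=2 f=7, (2,0) g=1 f=7, (2,3) g=2 f=5, (3,1) g=1 f=5, (3,2) g=2 f=5]; closed=[(2,1), (2,2)]

step 1: expand (2,2) (f=5, h=4) → closed; open now [(1,1) g=1 f=7, (1,2) g=2 f=7, (2,0) g=1 f=7, (2,3) g=2 f=5, (3,1) g=1 f=5, (3,2) g=2 f=5]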